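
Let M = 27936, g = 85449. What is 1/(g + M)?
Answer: 1/113385 ≈ 8.8195e-6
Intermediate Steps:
1/(g + M) = 1/(85449 + 27936) = 1/113385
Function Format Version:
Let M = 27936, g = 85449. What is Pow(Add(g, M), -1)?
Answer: Rational(1, 113385) ≈ 8.8195e-6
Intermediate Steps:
Pow(Add(g, M), -1) = Pow(Add(85449, 27936), -1) = Pow(113385, -1) = Rational(1, 113385)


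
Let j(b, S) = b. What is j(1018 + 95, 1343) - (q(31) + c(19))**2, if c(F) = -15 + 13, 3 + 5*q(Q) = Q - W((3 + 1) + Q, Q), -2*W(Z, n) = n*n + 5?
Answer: -223176/25 ≈ -8927.0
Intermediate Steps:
W(Z, n) = -5/2 - n**2/2 (W(Z, n) = -(n*n + 5)/2 = -(n**2 + 5)/2 = -(5 + n**2)/2 = -5/2 - n**2/2)
q(Q) = -1/10 + Q/5 + Q**2/10 (q(Q) = -3/5 + (Q - (-5/2 - Q**2/2))/5 = -3/5 + (Q + (5/2 + Q**2/2))/5 = -3/5 + (5/2 + Q + Q**2/2)/5 = -3/5 + (1/2 + Q/5 + Q**2/10) = -1/10 + Q/5 + Q**2/10)
c(F) = -2
j(1018 + 95, 1343) - (q(31) + c(19))**2 = (1018 + 95) - ((-1/10 + (1/5)*31 + (1/10)*31**2) - 2)**2 = 1113 - ((-1/10 + 31/5 + (1/10)*961) - 2)**2 = 1113 - ((-1/10 + 31/5 + 961/10) - 2)**2 = 1113 - (511/5 - 2)**2 = 1113 - (501/5)**2 = 1113 - 1*251001/25 = 1113 - 251001/25 = -223176/25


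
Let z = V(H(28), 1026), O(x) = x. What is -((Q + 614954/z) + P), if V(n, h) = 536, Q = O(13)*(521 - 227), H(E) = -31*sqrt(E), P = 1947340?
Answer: -523218893/268 ≈ -1.9523e+6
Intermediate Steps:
Q = 3822 (Q = 13*(521 - 227) = 13*294 = 3822)
z = 536
-((Q + 614954/z) + P) = -((3822 + 614954/536) + 1947340) = -((3822 + 614954*(1/536)) + 1947340) = -((3822 + 307477/268) + 1947340) = -(1331773/268 + 1947340) = -1*523218893/268 = -523218893/268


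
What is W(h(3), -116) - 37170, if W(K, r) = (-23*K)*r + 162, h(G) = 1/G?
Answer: -108356/3 ≈ -36119.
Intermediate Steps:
W(K, r) = 162 - 23*K*r (W(K, r) = -23*K*r + 162 = 162 - 23*K*r)
W(h(3), -116) - 37170 = (162 - 23*(-116)/3) - 37170 = (162 - 23*1/3*(-116)) - 37170 = (162 + 2668/3) - 37170 = 3154/3 - 37170 = -108356/3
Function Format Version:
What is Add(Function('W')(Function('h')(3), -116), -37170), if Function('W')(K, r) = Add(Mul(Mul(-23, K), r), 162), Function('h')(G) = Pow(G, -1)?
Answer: Rational(-108356, 3) ≈ -36119.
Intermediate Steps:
Function('W')(K, r) = Add(162, Mul(-23, K, r)) (Function('W')(K, r) = Add(Mul(-23, K, r), 162) = Add(162, Mul(-23, K, r)))
Add(Function('W')(Function('h')(3), -116), -37170) = Add(Add(162, Mul(-23, Pow(3, -1), -116)), -37170) = Add(Add(162, Mul(-23, Rational(1, 3), -116)), -37170) = Add(Add(162, Rational(2668, 3)), -37170) = Add(Rational(3154, 3), -37170) = Rational(-108356, 3)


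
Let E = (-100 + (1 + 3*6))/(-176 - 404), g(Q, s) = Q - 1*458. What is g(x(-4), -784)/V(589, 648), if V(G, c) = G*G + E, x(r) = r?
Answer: -267960/201214261 ≈ -0.0013317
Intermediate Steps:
g(Q, s) = -458 + Q (g(Q, s) = Q - 458 = -458 + Q)
E = 81/580 (E = (-100 + (1 + 18))/(-580) = (-100 + 19)*(-1/580) = -81*(-1/580) = 81/580 ≈ 0.13966)
V(G, c) = 81/580 + G² (V(G, c) = G*G + 81/580 = G² + 81/580 = 81/580 + G²)
g(x(-4), -784)/V(589, 648) = (-458 - 4)/(81/580 + 589²) = -462/(81/580 + 346921) = -462/201214261/580 = -462*580/201214261 = -267960/201214261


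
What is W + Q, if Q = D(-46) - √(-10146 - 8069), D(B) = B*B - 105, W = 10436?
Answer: 12447 - I*√18215 ≈ 12447.0 - 134.96*I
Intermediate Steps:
D(B) = -105 + B² (D(B) = B² - 105 = -105 + B²)
Q = 2011 - I*√18215 (Q = (-105 + (-46)²) - √(-10146 - 8069) = (-105 + 2116) - √(-18215) = 2011 - I*√18215 ≈ 2011.0 - 134.96*I)
W + Q = 10436 + (2011 - I*√18215) = 12447 - I*√18215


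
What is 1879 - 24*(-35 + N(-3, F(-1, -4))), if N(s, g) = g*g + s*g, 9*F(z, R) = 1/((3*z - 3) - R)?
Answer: 73303/27 ≈ 2714.9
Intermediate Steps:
F(z, R) = 1/(9*(-3 - R + 3*z)) (F(z, R) = 1/(9*((3*z - 3) - R)) = 1/(9*((-3 + 3*z) - R)) = 1/(9*(-3 - R + 3*z)))
N(s, g) = g² + g*s
1879 - 24*(-35 + N(-3, F(-1, -4))) = 1879 - 24*(-35 + (1/(9*(-3 - 1*(-4) + 3*(-1))))*(1/(9*(-3 - 1*(-4) + 3*(-1))) - 3)) = 1879 - 24*(-35 + (1/(9*(-3 + 4 - 3)))*(1/(9*(-3 + 4 - 3)) - 3)) = 1879 - 24*(-35 + ((⅑)/(-2))*((⅑)/(-2) - 3)) = 1879 - 24*(-35 + ((⅑)*(-½))*((⅑)*(-½) - 3)) = 1879 - 24*(-35 - (-1/18 - 3)/18) = 1879 - 24*(-35 - 1/18*(-55/18)) = 1879 - 24*(-35 + 55/324) = 1879 - 24*(-11285/324) = 1879 + 22570/27 = 73303/27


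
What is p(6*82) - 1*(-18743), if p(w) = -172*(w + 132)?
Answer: -88585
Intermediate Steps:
p(w) = -22704 - 172*w (p(w) = -172*(132 + w) = -22704 - 172*w)
p(6*82) - 1*(-18743) = (-22704 - 1032*82) - 1*(-18743) = (-22704 - 172*492) + 18743 = (-22704 - 84624) + 18743 = -107328 + 18743 = -88585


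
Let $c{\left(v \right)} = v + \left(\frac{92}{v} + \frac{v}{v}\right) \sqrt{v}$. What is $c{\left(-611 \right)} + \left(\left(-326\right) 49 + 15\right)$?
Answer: $-16570 + \frac{519 i \sqrt{611}}{611} \approx -16570.0 + 20.996 i$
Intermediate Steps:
$c{\left(v \right)} = v + \sqrt{v} \left(1 + \frac{92}{v}\right)$ ($c{\left(v \right)} = v + \left(\frac{92}{v} + 1\right) \sqrt{v} = v + \left(1 + \frac{92}{v}\right) \sqrt{v} = v + \sqrt{v} \left(1 + \frac{92}{v}\right)$)
$c{\left(-611 \right)} + \left(\left(-326\right) 49 + 15\right) = \frac{92 - 611 + \left(-611\right)^{\frac{3}{2}}}{i \sqrt{611}} + \left(\left(-326\right) 49 + 15\right) = - \frac{i \sqrt{611}}{611} \left(92 - 611 - 611 i \sqrt{611}\right) + \left(-15974 + 15\right) = - \frac{i \sqrt{611}}{611} \left(-519 - 611 i \sqrt{611}\right) - 15959 = - \frac{i \sqrt{611} \left(-519 - 611 i \sqrt{611}\right)}{611} - 15959 = -15959 - \frac{i \sqrt{611} \left(-519 - 611 i \sqrt{611}\right)}{611}$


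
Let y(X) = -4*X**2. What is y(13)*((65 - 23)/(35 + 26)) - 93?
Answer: -34065/61 ≈ -558.44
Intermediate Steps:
y(13)*((65 - 23)/(35 + 26)) - 93 = (-4*13**2)*((65 - 23)/(35 + 26)) - 93 = (-4*169)*(42/61) - 93 = -28392/61 - 93 = -34065/61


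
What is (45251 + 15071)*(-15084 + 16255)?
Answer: 70637062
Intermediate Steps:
(45251 + 15071)*(-15084 + 16255) = 60322*1171 = 70637062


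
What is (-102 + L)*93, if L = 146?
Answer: 4092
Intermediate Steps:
(-102 + L)*93 = (-102 + 146)*93 = 44*93 = 4092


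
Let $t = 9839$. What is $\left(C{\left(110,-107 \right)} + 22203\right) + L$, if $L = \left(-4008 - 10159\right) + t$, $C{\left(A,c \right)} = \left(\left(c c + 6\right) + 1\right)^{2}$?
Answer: $131257811$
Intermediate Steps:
$C{\left(A,c \right)} = \left(7 + c^{2}\right)^{2}$ ($C{\left(A,c \right)} = \left(\left(c^{2} + 6\right) + 1\right)^{2} = \left(\left(6 + c^{2}\right) + 1\right)^{2} = \left(7 + c^{2}\right)^{2}$)
$L = -4328$ ($L = \left(-4008 - 10159\right) + 9839 = -14167 + 9839 = -4328$)
$\left(C{\left(110,-107 \right)} + 22203\right) + L = \left(\left(7 + \left(-107\right)^{2}\right)^{2} + 22203\right) - 4328 = \left(\left(7 + 11449\right)^{2} + 22203\right) - 4328 = \left(11456^{2} + 22203\right) - 4328 = \left(131239936 + 22203\right) - 4328 = 131262139 - 4328 = 131257811$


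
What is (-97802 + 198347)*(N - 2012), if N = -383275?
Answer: -38738681415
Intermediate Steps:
(-97802 + 198347)*(N - 2012) = (-97802 + 198347)*(-383275 - 2012) = 100545*(-385287) = -38738681415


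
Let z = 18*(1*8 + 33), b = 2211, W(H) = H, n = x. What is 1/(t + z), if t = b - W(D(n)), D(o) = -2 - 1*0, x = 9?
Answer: 1/2951 ≈ 0.00033887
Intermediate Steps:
n = 9
D(o) = -2 (D(o) = -2 + 0 = -2)
t = 2213 (t = 2211 - 1*(-2) = 2211 + 2 = 2213)
z = 738 (z = 18*(8 + 33) = 18*41 = 738)
1/(t + z) = 1/(2213 + 738) = 1/2951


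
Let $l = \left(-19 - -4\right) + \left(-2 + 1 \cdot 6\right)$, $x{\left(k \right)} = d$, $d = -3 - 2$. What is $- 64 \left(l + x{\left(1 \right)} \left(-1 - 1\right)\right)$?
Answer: $64$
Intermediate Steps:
$d = -5$ ($d = -3 - 2 = -5$)
$x{\left(k \right)} = -5$
$l = -11$ ($l = \left(-19 + 4\right) + \left(-2 + 6\right) = -15 + 4 = -11$)
$- 64 \left(l + x{\left(1 \right)} \left(-1 - 1\right)\right) = - 64 \left(-11 - 5 \left(-1 - 1\right)\right) = - 64 \left(-11 - -10\right) = - 64 \left(-11 + 10\right) = \left(-64\right) \left(-1\right) = 64$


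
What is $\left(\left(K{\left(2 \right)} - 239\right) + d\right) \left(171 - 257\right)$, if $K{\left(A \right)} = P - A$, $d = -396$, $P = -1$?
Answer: $54868$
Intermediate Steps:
$K{\left(A \right)} = -1 - A$
$\left(\left(K{\left(2 \right)} - 239\right) + d\right) \left(171 - 257\right) = \left(\left(\left(-1 - 2\right) - 239\right) - 396\right) \left(171 - 257\right) = \left(\left(\left(-1 - 2\right) - 239\right) - 396\right) \left(-86\right) = \left(\left(-3 - 239\right) - 396\right) \left(-86\right) = \left(-242 - 396\right) \left(-86\right) = \left(-638\right) \left(-86\right) = 54868$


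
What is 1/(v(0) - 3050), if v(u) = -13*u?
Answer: -1/3050 ≈ -0.00032787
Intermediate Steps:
1/(v(0) - 3050) = 1/(-13*0 - 3050) = 1/(0 - 3050) = 1/(-3050) = -1/3050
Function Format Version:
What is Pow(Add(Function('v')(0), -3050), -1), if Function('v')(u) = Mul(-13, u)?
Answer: Rational(-1, 3050) ≈ -0.00032787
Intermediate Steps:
Pow(Add(Function('v')(0), -3050), -1) = Pow(Add(Mul(-13, 0), -3050), -1) = Pow(Add(0, -3050), -1) = Pow(-3050, -1) = Rational(-1, 3050)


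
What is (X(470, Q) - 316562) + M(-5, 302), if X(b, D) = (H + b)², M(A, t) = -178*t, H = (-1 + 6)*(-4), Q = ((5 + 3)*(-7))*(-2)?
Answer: -167818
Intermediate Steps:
Q = 112 (Q = (8*(-7))*(-2) = -56*(-2) = 112)
H = -20 (H = 5*(-4) = -20)
X(b, D) = (-20 + b)²
(X(470, Q) - 316562) + M(-5, 302) = ((-20 + 470)² - 316562) - 178*302 = (450² - 316562) - 53756 = (202500 - 316562) - 53756 = -114062 - 53756 = -167818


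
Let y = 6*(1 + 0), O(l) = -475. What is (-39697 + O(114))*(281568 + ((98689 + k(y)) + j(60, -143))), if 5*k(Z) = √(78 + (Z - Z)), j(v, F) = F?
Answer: -15269939608 - 40172*√78/5 ≈ -1.5270e+10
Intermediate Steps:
y = 6 (y = 6*1 = 6)
k(Z) = √78/5 (k(Z) = √(78 + (Z - Z))/5 = √(78 + 0)/5 = √78/5)
(-39697 + O(114))*(281568 + ((98689 + k(y)) + j(60, -143))) = (-39697 - 475)*(281568 + ((98689 + √78/5) - 143)) = -40172*(281568 + (98546 + √78/5)) = -40172*(380114 + √78/5) = -15269939608 - 40172*√78/5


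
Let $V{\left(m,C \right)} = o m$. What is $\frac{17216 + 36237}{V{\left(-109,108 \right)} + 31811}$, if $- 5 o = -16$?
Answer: $\frac{267265}{157311} \approx 1.699$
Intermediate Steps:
$o = \frac{16}{5}$ ($o = \left(- \frac{1}{5}\right) \left(-16\right) = \frac{16}{5} \approx 3.2$)
$V{\left(m,C \right)} = \frac{16 m}{5}$
$\frac{17216 + 36237}{V{\left(-109,108 \right)} + 31811} = \frac{17216 + 36237}{\frac{16}{5} \left(-109\right) + 31811} = \frac{53453}{- \frac{1744}{5} + 31811} = \frac{53453}{\frac{157311}{5}} = 53453 \cdot \frac{5}{157311} = \frac{267265}{157311}$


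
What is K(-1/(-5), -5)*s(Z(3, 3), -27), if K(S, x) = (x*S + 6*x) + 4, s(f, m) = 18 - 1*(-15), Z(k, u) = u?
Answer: -891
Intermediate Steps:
s(f, m) = 33 (s(f, m) = 18 + 15 = 33)
K(S, x) = 4 + 6*x + S*x (K(S, x) = (S*x + 6*x) + 4 = (6*x + S*x) + 4 = 4 + 6*x + S*x)
K(-1/(-5), -5)*s(Z(3, 3), -27) = (4 + 6*(-5) - 1/(-5)*(-5))*33 = (4 - 30 - 1*(-⅕)*(-5))*33 = (4 - 30 + (⅕)*(-5))*33 = (4 - 30 - 1)*33 = -27*33 = -891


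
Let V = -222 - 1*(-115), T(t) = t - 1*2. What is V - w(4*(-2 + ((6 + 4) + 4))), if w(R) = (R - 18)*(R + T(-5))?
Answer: -1337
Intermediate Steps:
T(t) = -2 + t (T(t) = t - 2 = -2 + t)
V = -107 (V = -222 + 115 = -107)
w(R) = (-18 + R)*(-7 + R) (w(R) = (R - 18)*(R + (-2 - 5)) = (-18 + R)*(R - 7) = (-18 + R)*(-7 + R))
V - w(4*(-2 + ((6 + 4) + 4))) = -107 - (126 + (4*(-2 + ((6 + 4) + 4)))² - 100*(-2 + ((6 + 4) + 4))) = -107 - (126 + (4*(-2 + (10 + 4)))² - 100*(-2 + (10 + 4))) = -107 - (126 + (4*(-2 + 14))² - 100*(-2 + 14)) = -107 - (126 + (4*12)² - 100*12) = -107 - (126 + 48² - 25*48) = -107 - (126 + 2304 - 1200) = -107 - 1*1230 = -107 - 1230 = -1337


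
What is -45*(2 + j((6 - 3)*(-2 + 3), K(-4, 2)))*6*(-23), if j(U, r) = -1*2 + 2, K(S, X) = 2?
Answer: 12420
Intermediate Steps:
j(U, r) = 0 (j(U, r) = -2 + 2 = 0)
-45*(2 + j((6 - 3)*(-2 + 3), K(-4, 2)))*6*(-23) = -45*(2 + 0)*6*(-23) = -90*6*(-23) = -45*12*(-23) = -540*(-23) = 12420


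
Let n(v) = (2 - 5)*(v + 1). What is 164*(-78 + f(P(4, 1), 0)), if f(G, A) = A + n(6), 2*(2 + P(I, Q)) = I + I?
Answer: -16236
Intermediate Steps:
n(v) = -3 - 3*v (n(v) = -3*(1 + v) = -3 - 3*v)
P(I, Q) = -2 + I (P(I, Q) = -2 + (I + I)/2 = -2 + (2*I)/2 = -2 + I)
f(G, A) = -21 + A (f(G, A) = A + (-3 - 3*6) = A + (-3 - 18) = A - 21 = -21 + A)
164*(-78 + f(P(4, 1), 0)) = 164*(-78 + (-21 + 0)) = 164*(-78 - 21) = 164*(-99) = -16236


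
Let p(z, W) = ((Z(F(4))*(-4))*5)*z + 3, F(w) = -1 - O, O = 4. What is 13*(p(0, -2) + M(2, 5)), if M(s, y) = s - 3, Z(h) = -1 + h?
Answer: 26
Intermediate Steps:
F(w) = -5 (F(w) = -1 - 1*4 = -1 - 4 = -5)
M(s, y) = -3 + s
p(z, W) = 3 + 120*z (p(z, W) = (((-1 - 5)*(-4))*5)*z + 3 = (-6*(-4)*5)*z + 3 = (24*5)*z + 3 = 120*z + 3 = 3 + 120*z)
13*(p(0, -2) + M(2, 5)) = 13*((3 + 120*0) + (-3 + 2)) = 13*((3 + 0) - 1) = 13*(3 - 1) = 13*2 = 26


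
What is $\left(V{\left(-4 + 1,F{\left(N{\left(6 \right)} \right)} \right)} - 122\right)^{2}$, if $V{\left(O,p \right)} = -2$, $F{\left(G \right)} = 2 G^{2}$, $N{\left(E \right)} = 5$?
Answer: $15376$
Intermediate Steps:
$\left(V{\left(-4 + 1,F{\left(N{\left(6 \right)} \right)} \right)} - 122\right)^{2} = \left(-2 - 122\right)^{2} = \left(-124\right)^{2} = 15376$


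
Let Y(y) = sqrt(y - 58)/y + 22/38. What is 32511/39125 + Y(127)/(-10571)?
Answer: 593579224/714383375 - sqrt(69)/1342517 ≈ 0.83089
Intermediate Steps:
Y(y) = 11/19 + sqrt(-58 + y)/y (Y(y) = sqrt(-58 + y)/y + 22*(1/38) = sqrt(-58 + y)/y + 11/19 = 11/19 + sqrt(-58 + y)/y)
32511/39125 + Y(127)/(-10571) = 32511/39125 + (11/19 + sqrt(-58 + 127)/127)/(-10571) = 32511*(1/39125) + (11/19 + sqrt(69)/127)*(-1/10571) = 32511/39125 + (-1/18259 - sqrt(69)/1342517) = 593579224/714383375 - sqrt(69)/1342517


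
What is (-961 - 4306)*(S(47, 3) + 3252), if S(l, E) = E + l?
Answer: -17391634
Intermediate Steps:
(-961 - 4306)*(S(47, 3) + 3252) = (-961 - 4306)*((3 + 47) + 3252) = -5267*(50 + 3252) = -5267*3302 = -17391634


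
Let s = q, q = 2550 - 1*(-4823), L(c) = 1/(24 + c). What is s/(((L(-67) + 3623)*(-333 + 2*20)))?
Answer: -317039/45645884 ≈ -0.0069456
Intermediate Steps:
q = 7373 (q = 2550 + 4823 = 7373)
s = 7373
s/(((L(-67) + 3623)*(-333 + 2*20))) = 7373/(((1/(24 - 67) + 3623)*(-333 + 2*20))) = 7373/(((1/(-43) + 3623)*(-333 + 40))) = 7373/(((-1/43 + 3623)*(-293))) = 7373/(((155788/43)*(-293))) = 7373/(-45645884/43) = 7373*(-43/45645884) = -317039/45645884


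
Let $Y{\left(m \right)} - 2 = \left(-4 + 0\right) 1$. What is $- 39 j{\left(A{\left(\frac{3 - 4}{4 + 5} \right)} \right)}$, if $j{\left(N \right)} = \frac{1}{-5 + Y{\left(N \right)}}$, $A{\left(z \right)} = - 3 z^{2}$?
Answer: $\frac{39}{7} \approx 5.5714$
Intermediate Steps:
$Y{\left(m \right)} = -2$ ($Y{\left(m \right)} = 2 + \left(-4 + 0\right) 1 = 2 - 4 = -2$)
$j{\left(N \right)} = - \frac{1}{7}$ ($j{\left(N \right)} = \frac{1}{-5 - 2} = \frac{1}{-7} = - \frac{1}{7}$)
$- 39 j{\left(A{\left(\frac{3 - 4}{4 + 5} \right)} \right)} = \left(-39\right) \left(- \frac{1}{7}\right) = \frac{39}{7}$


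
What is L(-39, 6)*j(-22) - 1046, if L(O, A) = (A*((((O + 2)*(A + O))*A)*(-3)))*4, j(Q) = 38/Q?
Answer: 910042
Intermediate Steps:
L(O, A) = -12*A**2*(2 + O)*(A + O) (L(O, A) = (A*((((2 + O)*(A + O))*A)*(-3)))*4 = (A*((A*(2 + O)*(A + O))*(-3)))*4 = (A*(-3*A*(2 + O)*(A + O)))*4 = -3*A**2*(2 + O)*(A + O)*4 = -12*A**2*(2 + O)*(A + O))
L(-39, 6)*j(-22) - 1046 = (12*6**2*(-1*(-39)**2 - 2*6 - 2*(-39) - 1*6*(-39)))*(38/(-22)) - 1046 = (12*36*(-1*1521 - 12 + 78 + 234))*(38*(-1/22)) - 1046 = (12*36*(-1521 - 12 + 78 + 234))*(-19/11) - 1046 = (12*36*(-1221))*(-19/11) - 1046 = -527472*(-19/11) - 1046 = 911088 - 1046 = 910042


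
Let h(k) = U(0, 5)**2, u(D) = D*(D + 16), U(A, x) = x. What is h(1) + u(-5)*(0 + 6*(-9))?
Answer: 2995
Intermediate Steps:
u(D) = D*(16 + D)
h(k) = 25 (h(k) = 5**2 = 25)
h(1) + u(-5)*(0 + 6*(-9)) = 25 + (-5*(16 - 5))*(0 + 6*(-9)) = 25 + (-5*11)*(0 - 54) = 25 - 55*(-54) = 25 + 2970 = 2995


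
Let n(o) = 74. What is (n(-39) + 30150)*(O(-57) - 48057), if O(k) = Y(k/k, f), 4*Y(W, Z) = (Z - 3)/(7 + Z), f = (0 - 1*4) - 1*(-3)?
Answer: -4357439416/3 ≈ -1.4525e+9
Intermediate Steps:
f = -1 (f = (0 - 4) + 3 = -4 + 3 = -1)
Y(W, Z) = (-3 + Z)/(4*(7 + Z)) (Y(W, Z) = ((Z - 3)/(7 + Z))/4 = ((-3 + Z)/(7 + Z))/4 = (-3 + Z)/(4*(7 + Z)))
O(k) = -⅙ (O(k) = (-3 - 1)/(4*(7 - 1)) = (¼)*(-4)/6 = (¼)*(⅙)*(-4) = -⅙)
(n(-39) + 30150)*(O(-57) - 48057) = (74 + 30150)*(-⅙ - 48057) = 30224*(-288343/6) = -4357439416/3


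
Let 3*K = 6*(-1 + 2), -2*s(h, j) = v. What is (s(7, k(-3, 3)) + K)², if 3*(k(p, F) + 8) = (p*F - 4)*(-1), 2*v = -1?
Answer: 81/16 ≈ 5.0625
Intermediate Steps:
v = -½ (v = (½)*(-1) = -½ ≈ -0.50000)
k(p, F) = -20/3 - F*p/3 (k(p, F) = -8 + ((p*F - 4)*(-1))/3 = -8 + ((F*p - 4)*(-1))/3 = -8 + ((-4 + F*p)*(-1))/3 = -8 + (4 - F*p)/3 = -8 + (4/3 - F*p/3) = -20/3 - F*p/3)
s(h, j) = ¼ (s(h, j) = -½*(-½) = ¼)
K = 2 (K = (6*(-1 + 2))/3 = (6*1)/3 = (⅓)*6 = 2)
(s(7, k(-3, 3)) + K)² = (¼ + 2)² = (9/4)² = 81/16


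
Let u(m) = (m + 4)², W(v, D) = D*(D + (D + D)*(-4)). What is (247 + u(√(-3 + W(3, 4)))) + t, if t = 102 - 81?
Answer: 169 + 8*I*√115 ≈ 169.0 + 85.79*I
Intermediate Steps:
W(v, D) = -7*D² (W(v, D) = D*(D + (2*D)*(-4)) = D*(D - 8*D) = D*(-7*D) = -7*D²)
t = 21
u(m) = (4 + m)²
(247 + u(√(-3 + W(3, 4)))) + t = (247 + (4 + √(-3 - 7*4²))²) + 21 = (247 + (4 + √(-3 - 7*16))²) + 21 = (247 + (4 + √(-3 - 112))²) + 21 = (247 + (4 + √(-115))²) + 21 = (247 + (4 + I*√115)²) + 21 = 268 + (4 + I*√115)²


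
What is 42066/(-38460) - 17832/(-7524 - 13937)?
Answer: -36159951/137565010 ≈ -0.26286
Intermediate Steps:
42066/(-38460) - 17832/(-7524 - 13937) = 42066*(-1/38460) - 17832/(-21461) = -7011/6410 - 17832*(-1/21461) = -7011/6410 + 17832/21461 = -36159951/137565010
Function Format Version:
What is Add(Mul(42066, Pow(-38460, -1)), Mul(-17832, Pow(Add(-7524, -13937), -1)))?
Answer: Rational(-36159951, 137565010) ≈ -0.26286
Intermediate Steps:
Add(Mul(42066, Pow(-38460, -1)), Mul(-17832, Pow(Add(-7524, -13937), -1))) = Add(Mul(42066, Rational(-1, 38460)), Mul(-17832, Pow(-21461, -1))) = Add(Rational(-7011, 6410), Mul(-17832, Rational(-1, 21461))) = Add(Rational(-7011, 6410), Rational(17832, 21461)) = Rational(-36159951, 137565010)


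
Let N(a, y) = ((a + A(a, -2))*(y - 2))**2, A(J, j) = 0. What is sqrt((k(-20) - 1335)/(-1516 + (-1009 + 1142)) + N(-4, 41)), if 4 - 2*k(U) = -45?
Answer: sqrt(186196047702)/2766 ≈ 156.00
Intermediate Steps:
k(U) = 49/2 (k(U) = 2 - 1/2*(-45) = 2 + 45/2 = 49/2)
N(a, y) = a**2*(-2 + y)**2 (N(a, y) = ((a + 0)*(y - 2))**2 = (a*(-2 + y))**2 = a**2*(-2 + y)**2)
sqrt((k(-20) - 1335)/(-1516 + (-1009 + 1142)) + N(-4, 41)) = sqrt((49/2 - 1335)/(-1516 + (-1009 + 1142)) + (-4)**2*(-2 + 41)**2) = sqrt(-2621/(2*(-1516 + 133)) + 16*39**2) = sqrt(-2621/2/(-1383) + 16*1521) = sqrt(-2621/2*(-1/1383) + 24336) = sqrt(2621/2766 + 24336) = sqrt(67315997/2766) = sqrt(186196047702)/2766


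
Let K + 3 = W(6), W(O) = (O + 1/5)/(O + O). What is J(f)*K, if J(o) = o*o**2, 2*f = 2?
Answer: -149/60 ≈ -2.4833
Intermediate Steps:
f = 1 (f = (1/2)*2 = 1)
W(O) = (1/5 + O)/(2*O) (W(O) = (O + 1/5)/((2*O)) = (1/5 + O)*(1/(2*O)) = (1/5 + O)/(2*O))
K = -149/60 (K = -3 + (1/10)*(1 + 5*6)/6 = -3 + (1/10)*(1/6)*(1 + 30) = -3 + (1/10)*(1/6)*31 = -3 + 31/60 = -149/60 ≈ -2.4833)
J(o) = o**3
J(f)*K = 1**3*(-149/60) = 1*(-149/60) = -149/60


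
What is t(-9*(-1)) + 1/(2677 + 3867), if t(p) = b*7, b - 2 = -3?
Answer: -45807/6544 ≈ -6.9998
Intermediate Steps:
b = -1 (b = 2 - 3 = -1)
t(p) = -7 (t(p) = -1*7 = -7)
t(-9*(-1)) + 1/(2677 + 3867) = -7 + 1/(2677 + 3867) = -7 + 1/6544 = -45807/6544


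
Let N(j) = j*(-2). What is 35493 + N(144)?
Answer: 35205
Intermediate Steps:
N(j) = -2*j
35493 + N(144) = 35493 - 2*144 = 35493 - 288 = 35205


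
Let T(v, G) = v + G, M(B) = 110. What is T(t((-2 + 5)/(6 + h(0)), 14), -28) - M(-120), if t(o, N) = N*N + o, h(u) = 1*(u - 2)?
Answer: 235/4 ≈ 58.750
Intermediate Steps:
h(u) = -2 + u (h(u) = 1*(-2 + u) = -2 + u)
t(o, N) = o + N² (t(o, N) = N² + o = o + N²)
T(v, G) = G + v
T(t((-2 + 5)/(6 + h(0)), 14), -28) - M(-120) = (-28 + ((-2 + 5)/(6 + (-2 + 0)) + 14²)) - 1*110 = (-28 + (3/(6 - 2) + 196)) - 110 = (-28 + (3/4 + 196)) - 110 = (-28 + (3*(¼) + 196)) - 110 = (-28 + (¾ + 196)) - 110 = (-28 + 787/4) - 110 = 675/4 - 110 = 235/4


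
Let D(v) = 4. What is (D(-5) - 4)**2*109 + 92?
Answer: 92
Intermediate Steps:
(D(-5) - 4)**2*109 + 92 = (4 - 4)**2*109 + 92 = 0**2*109 + 92 = 0*109 + 92 = 0 + 92 = 92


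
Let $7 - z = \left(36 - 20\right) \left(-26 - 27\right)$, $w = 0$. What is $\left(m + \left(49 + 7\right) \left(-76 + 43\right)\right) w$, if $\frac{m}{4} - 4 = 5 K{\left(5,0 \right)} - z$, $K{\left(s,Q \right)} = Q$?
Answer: $0$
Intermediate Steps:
$z = 855$ ($z = 7 - \left(36 - 20\right) \left(-26 - 27\right) = 7 - 16 \left(-53\right) = 7 - -848 = 7 + 848 = 855$)
$m = -3404$ ($m = 16 + 4 \left(5 \cdot 0 - 855\right) = 16 + 4 \left(0 - 855\right) = 16 + 4 \left(-855\right) = 16 - 3420 = -3404$)
$\left(m + \left(49 + 7\right) \left(-76 + 43\right)\right) w = \left(-3404 + \left(49 + 7\right) \left(-76 + 43\right)\right) 0 = \left(-3404 + 56 \left(-33\right)\right) 0 = \left(-3404 - 1848\right) 0 = \left(-5252\right) 0 = 0$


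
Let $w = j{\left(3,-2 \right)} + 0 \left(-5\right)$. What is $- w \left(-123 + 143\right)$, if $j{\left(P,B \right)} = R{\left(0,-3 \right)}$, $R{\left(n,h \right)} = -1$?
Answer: $20$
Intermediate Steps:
$j{\left(P,B \right)} = -1$
$w = -1$ ($w = -1 + 0 \left(-5\right) = -1 + 0 = -1$)
$- w \left(-123 + 143\right) = - \left(-1\right) \left(-123 + 143\right) = - \left(-1\right) 20 = \left(-1\right) \left(-20\right) = 20$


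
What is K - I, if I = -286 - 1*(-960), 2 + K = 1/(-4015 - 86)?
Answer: -2772277/4101 ≈ -676.00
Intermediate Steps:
K = -8203/4101 (K = -2 + 1/(-4015 - 86) = -2 + 1/(-4101) = -2 - 1/4101 = -8203/4101 ≈ -2.0002)
I = 674 (I = -286 + 960 = 674)
K - I = -8203/4101 - 1*674 = -8203/4101 - 674 = -2772277/4101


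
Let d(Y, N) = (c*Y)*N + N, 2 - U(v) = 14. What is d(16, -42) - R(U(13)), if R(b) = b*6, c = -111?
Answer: 74622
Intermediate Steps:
U(v) = -12 (U(v) = 2 - 1*14 = 2 - 14 = -12)
R(b) = 6*b
d(Y, N) = N - 111*N*Y (d(Y, N) = (-111*Y)*N + N = -111*N*Y + N = N - 111*N*Y)
d(16, -42) - R(U(13)) = -42*(1 - 111*16) - 6*(-12) = -42*(1 - 1776) - 1*(-72) = -42*(-1775) + 72 = 74550 + 72 = 74622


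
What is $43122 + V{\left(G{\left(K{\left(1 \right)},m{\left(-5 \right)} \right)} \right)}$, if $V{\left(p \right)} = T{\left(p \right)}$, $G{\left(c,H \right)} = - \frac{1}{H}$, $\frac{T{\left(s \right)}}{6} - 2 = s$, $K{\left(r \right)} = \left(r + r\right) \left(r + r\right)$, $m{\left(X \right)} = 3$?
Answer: $43132$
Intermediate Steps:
$K{\left(r \right)} = 4 r^{2}$ ($K{\left(r \right)} = 2 r 2 r = 4 r^{2}$)
$T{\left(s \right)} = 12 + 6 s$
$V{\left(p \right)} = 12 + 6 p$
$43122 + V{\left(G{\left(K{\left(1 \right)},m{\left(-5 \right)} \right)} \right)} = 43122 + \left(12 + 6 \left(- \frac{1}{3}\right)\right) = 43122 + \left(12 - 2\right) = 43122 + 10 = 43132$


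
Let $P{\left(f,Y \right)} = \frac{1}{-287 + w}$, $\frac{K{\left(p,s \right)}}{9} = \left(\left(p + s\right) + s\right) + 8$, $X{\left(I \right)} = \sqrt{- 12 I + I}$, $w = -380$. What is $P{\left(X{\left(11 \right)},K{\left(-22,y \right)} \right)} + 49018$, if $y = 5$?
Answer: $\frac{32695005}{667} \approx 49018.0$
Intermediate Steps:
$X{\left(I \right)} = \sqrt{11} \sqrt{- I}$ ($X{\left(I \right)} = \sqrt{- 11 I} = \sqrt{11} \sqrt{- I}$)
$K{\left(p,s \right)} = 72 + 9 p + 18 s$ ($K{\left(p,s \right)} = 9 \left(\left(\left(p + s\right) + s\right) + 8\right) = 9 \left(\left(p + 2 s\right) + 8\right) = 9 \left(8 + p + 2 s\right) = 72 + 9 p + 18 s$)
$P{\left(f,Y \right)} = - \frac{1}{667}$ ($P{\left(f,Y \right)} = \frac{1}{-287 - 380} = \frac{1}{-667} = - \frac{1}{667}$)
$P{\left(X{\left(11 \right)},K{\left(-22,y \right)} \right)} + 49018 = - \frac{1}{667} + 49018 = \frac{32695005}{667}$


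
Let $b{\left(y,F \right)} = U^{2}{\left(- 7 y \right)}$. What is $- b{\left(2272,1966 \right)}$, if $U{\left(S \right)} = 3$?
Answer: $-9$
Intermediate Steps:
$b{\left(y,F \right)} = 9$ ($b{\left(y,F \right)} = 3^{2} = 9$)
$- b{\left(2272,1966 \right)} = \left(-1\right) 9 = -9$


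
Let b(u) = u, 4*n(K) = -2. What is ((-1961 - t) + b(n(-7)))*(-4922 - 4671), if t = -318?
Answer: 31532191/2 ≈ 1.5766e+7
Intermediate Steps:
n(K) = -½ (n(K) = (¼)*(-2) = -½)
((-1961 - t) + b(n(-7)))*(-4922 - 4671) = ((-1961 - 1*(-318)) - ½)*(-4922 - 4671) = ((-1961 + 318) - ½)*(-9593) = (-1643 - ½)*(-9593) = -3287/2*(-9593) = 31532191/2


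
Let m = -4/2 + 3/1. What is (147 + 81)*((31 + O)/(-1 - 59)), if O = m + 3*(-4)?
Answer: -76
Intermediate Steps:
m = 1 (m = -4*½ + 3*1 = -2 + 3 = 1)
O = -11 (O = 1 + 3*(-4) = 1 - 12 = -11)
(147 + 81)*((31 + O)/(-1 - 59)) = (147 + 81)*((31 - 11)/(-1 - 59)) = 228*(20/(-60)) = 228*(20*(-1/60)) = 228*(-⅓) = -76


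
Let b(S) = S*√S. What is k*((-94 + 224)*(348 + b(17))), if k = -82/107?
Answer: -3709680/107 - 181220*√17/107 ≈ -41653.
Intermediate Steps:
b(S) = S^(3/2)
k = -82/107 (k = -82*1/107 = -82/107 ≈ -0.76636)
k*((-94 + 224)*(348 + b(17))) = -82*(-94 + 224)*(348 + 17^(3/2))/107 = -10660*(348 + 17*√17)/107 = -82*(45240 + 2210*√17)/107 = -3709680/107 - 181220*√17/107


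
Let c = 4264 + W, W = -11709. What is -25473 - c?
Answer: -18028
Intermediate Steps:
c = -7445 (c = 4264 - 11709 = -7445)
-25473 - c = -25473 - 1*(-7445) = -25473 + 7445 = -18028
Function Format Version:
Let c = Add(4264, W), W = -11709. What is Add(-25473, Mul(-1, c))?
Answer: -18028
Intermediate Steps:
c = -7445 (c = Add(4264, -11709) = -7445)
Add(-25473, Mul(-1, c)) = Add(-25473, Mul(-1, -7445)) = Add(-25473, 7445) = -18028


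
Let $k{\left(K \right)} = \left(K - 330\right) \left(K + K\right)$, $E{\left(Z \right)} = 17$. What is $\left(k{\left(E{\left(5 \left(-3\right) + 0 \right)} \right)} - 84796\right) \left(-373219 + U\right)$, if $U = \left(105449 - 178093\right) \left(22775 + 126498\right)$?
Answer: $1034945040476578$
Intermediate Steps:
$k{\left(K \right)} = 2 K \left(-330 + K\right)$ ($k{\left(K \right)} = \left(-330 + K\right) 2 K = 2 K \left(-330 + K\right)$)
$U = -10843787812$ ($U = \left(-72644\right) 149273 = -10843787812$)
$\left(k{\left(E{\left(5 \left(-3\right) + 0 \right)} \right)} - 84796\right) \left(-373219 + U\right) = \left(2 \cdot 17 \left(-330 + 17\right) - 84796\right) \left(-373219 - 10843787812\right) = \left(2 \cdot 17 \left(-313\right) - 84796\right) \left(-10844161031\right) = \left(-10642 - 84796\right) \left(-10844161031\right) = \left(-95438\right) \left(-10844161031\right) = 1034945040476578$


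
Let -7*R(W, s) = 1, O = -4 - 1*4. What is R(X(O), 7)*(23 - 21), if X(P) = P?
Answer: -2/7 ≈ -0.28571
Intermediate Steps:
O = -8 (O = -4 - 4 = -8)
R(W, s) = -⅐ (R(W, s) = -⅐*1 = -⅐)
R(X(O), 7)*(23 - 21) = -(23 - 21)/7 = -⅐*2 = -2/7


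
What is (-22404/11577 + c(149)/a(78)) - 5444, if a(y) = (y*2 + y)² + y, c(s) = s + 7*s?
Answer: -576189643324/105802203 ≈ -5445.9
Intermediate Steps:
c(s) = 8*s
a(y) = y + 9*y² (a(y) = (2*y + y)² + y = (3*y)² + y = 9*y² + y = y + 9*y²)
(-22404/11577 + c(149)/a(78)) - 5444 = (-22404/11577 + (8*149)/((78*(1 + 9*78)))) - 5444 = (-22404*1/11577 + 1192/((78*(1 + 702)))) - 5444 = (-7468/3859 + 1192/((78*703))) - 5444 = (-7468/3859 + 1192/54834) - 5444 = (-7468/3859 + 1192*(1/54834)) - 5444 = (-7468/3859 + 596/27417) - 5444 = -202450192/105802203 - 5444 = -576189643324/105802203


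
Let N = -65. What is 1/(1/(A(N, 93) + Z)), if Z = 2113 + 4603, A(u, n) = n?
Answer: 6809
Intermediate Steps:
Z = 6716
1/(1/(A(N, 93) + Z)) = 1/(1/(93 + 6716)) = 1/(1/6809) = 6809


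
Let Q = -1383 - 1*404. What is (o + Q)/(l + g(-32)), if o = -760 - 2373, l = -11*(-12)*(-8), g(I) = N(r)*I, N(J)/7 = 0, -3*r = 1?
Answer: 205/44 ≈ 4.6591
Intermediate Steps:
r = -1/3 (r = -1/3*1 = -1/3 ≈ -0.33333)
N(J) = 0 (N(J) = 7*0 = 0)
g(I) = 0 (g(I) = 0*I = 0)
l = -1056 (l = 132*(-8) = -1056)
Q = -1787 (Q = -1383 - 404 = -1787)
o = -3133
(o + Q)/(l + g(-32)) = (-3133 - 1787)/(-1056 + 0) = -4920/(-1056) = -4920*(-1/1056) = 205/44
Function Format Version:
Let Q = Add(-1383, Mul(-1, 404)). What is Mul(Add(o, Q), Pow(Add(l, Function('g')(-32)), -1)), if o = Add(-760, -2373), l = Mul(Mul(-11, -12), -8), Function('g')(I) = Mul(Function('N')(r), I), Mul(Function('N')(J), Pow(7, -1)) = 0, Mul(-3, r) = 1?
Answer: Rational(205, 44) ≈ 4.6591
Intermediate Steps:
r = Rational(-1, 3) (r = Mul(Rational(-1, 3), 1) = Rational(-1, 3) ≈ -0.33333)
Function('N')(J) = 0 (Function('N')(J) = Mul(7, 0) = 0)
Function('g')(I) = 0 (Function('g')(I) = Mul(0, I) = 0)
l = -1056 (l = Mul(132, -8) = -1056)
Q = -1787 (Q = Add(-1383, -404) = -1787)
o = -3133
Mul(Add(o, Q), Pow(Add(l, Function('g')(-32)), -1)) = Mul(Add(-3133, -1787), Pow(Add(-1056, 0), -1)) = Mul(-4920, Pow(-1056, -1)) = Mul(-4920, Rational(-1, 1056)) = Rational(205, 44)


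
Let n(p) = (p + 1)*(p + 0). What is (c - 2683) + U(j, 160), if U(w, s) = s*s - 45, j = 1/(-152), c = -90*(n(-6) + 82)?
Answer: 12792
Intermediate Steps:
n(p) = p*(1 + p) (n(p) = (1 + p)*p = p*(1 + p))
c = -10080 (c = -90*(-6*(1 - 6) + 82) = -90*(-6*(-5) + 82) = -90*(30 + 82) = -90*112 = -10080)
j = -1/152 ≈ -0.0065789
U(w, s) = -45 + s**2 (U(w, s) = s**2 - 45 = -45 + s**2)
(c - 2683) + U(j, 160) = (-10080 - 2683) + (-45 + 160**2) = -12763 + (-45 + 25600) = -12763 + 25555 = 12792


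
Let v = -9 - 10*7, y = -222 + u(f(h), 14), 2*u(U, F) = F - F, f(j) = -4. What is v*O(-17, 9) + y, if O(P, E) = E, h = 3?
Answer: -933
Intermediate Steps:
u(U, F) = 0 (u(U, F) = (F - F)/2 = (½)*0 = 0)
y = -222 (y = -222 + 0 = -222)
v = -79 (v = -9 - 70 = -79)
v*O(-17, 9) + y = -79*9 - 222 = -711 - 222 = -933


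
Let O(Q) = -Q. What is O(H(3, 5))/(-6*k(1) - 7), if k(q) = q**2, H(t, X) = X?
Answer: 5/13 ≈ 0.38462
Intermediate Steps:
O(H(3, 5))/(-6*k(1) - 7) = (-1*5)/(-6*1**2 - 7) = -5/(-6*1 - 7) = -5/(-6 - 7) = -5/(-13) = -5*(-1/13) = 5/13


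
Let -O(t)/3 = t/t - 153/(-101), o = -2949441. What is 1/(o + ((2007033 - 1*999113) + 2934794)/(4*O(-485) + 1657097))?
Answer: -167363749/493629105000195 ≈ -3.3905e-7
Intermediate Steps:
O(t) = -762/101 (O(t) = -3*(t/t - 153/(-101)) = -3*(1 - 153*(-1/101)) = -3*(1 + 153/101) = -3*254/101 = -762/101)
1/(o + ((2007033 - 1*999113) + 2934794)/(4*O(-485) + 1657097)) = 1/(-2949441 + ((2007033 - 1*999113) + 2934794)/(4*(-762/101) + 1657097)) = 1/(-2949441 + ((2007033 - 999113) + 2934794)/(-3048/101 + 1657097)) = 1/(-2949441 + (1007920 + 2934794)/(167363749/101)) = 1/(-2949441 + 3942714*(101/167363749)) = 1/(-2949441 + 398214114/167363749) = 1/(-493629105000195/167363749) = -167363749/493629105000195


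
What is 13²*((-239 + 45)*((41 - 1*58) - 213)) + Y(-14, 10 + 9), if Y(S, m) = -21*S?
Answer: 7541074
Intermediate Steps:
13²*((-239 + 45)*((41 - 1*58) - 213)) + Y(-14, 10 + 9) = 13²*((-239 + 45)*((41 - 1*58) - 213)) - 21*(-14) = 169*(-194*((41 - 58) - 213)) + 294 = 169*(-194*(-17 - 213)) + 294 = 169*(-194*(-230)) + 294 = 169*44620 + 294 = 7540780 + 294 = 7541074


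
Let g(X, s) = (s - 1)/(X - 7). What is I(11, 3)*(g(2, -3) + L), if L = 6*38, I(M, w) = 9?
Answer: 10296/5 ≈ 2059.2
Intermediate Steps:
g(X, s) = (-1 + s)/(-7 + X)
L = 228
I(11, 3)*(g(2, -3) + L) = 9*((-1 - 3)/(-7 + 2) + 228) = 9*(-4/(-5) + 228) = 9*(-⅕*(-4) + 228) = 9*(⅘ + 228) = 9*(1144/5) = 10296/5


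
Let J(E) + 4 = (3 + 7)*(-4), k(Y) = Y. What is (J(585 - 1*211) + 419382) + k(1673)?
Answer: 421011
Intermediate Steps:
J(E) = -44 (J(E) = -4 + (3 + 7)*(-4) = -4 + 10*(-4) = -4 - 40 = -44)
(J(585 - 1*211) + 419382) + k(1673) = (-44 + 419382) + 1673 = 419338 + 1673 = 421011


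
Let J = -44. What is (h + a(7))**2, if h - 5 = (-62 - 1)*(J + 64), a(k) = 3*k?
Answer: 1522756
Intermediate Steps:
h = -1255 (h = 5 + (-62 - 1)*(-44 + 64) = 5 - 63*20 = 5 - 1260 = -1255)
(h + a(7))**2 = (-1255 + 3*7)**2 = (-1255 + 21)**2 = (-1234)**2 = 1522756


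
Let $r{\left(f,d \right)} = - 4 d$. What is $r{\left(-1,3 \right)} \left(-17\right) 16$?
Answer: $3264$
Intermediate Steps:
$r{\left(-1,3 \right)} \left(-17\right) 16 = \left(-4\right) 3 \left(-17\right) 16 = \left(-12\right) \left(-17\right) 16 = 204 \cdot 16 = 3264$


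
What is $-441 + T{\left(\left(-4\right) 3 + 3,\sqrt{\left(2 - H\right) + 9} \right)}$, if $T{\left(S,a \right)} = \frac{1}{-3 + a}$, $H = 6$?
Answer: $- \frac{1767}{4} - \frac{\sqrt{5}}{4} \approx -442.31$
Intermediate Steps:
$-441 + T{\left(\left(-4\right) 3 + 3,\sqrt{\left(2 - H\right) + 9} \right)} = -441 + \frac{1}{-3 + \sqrt{\left(2 - 6\right) + 9}} = -441 + \frac{1}{-3 + \sqrt{-4 + 9}} = -441 + \frac{1}{-3 + \sqrt{5}}$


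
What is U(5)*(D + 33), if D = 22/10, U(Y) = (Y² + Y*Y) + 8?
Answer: 10208/5 ≈ 2041.6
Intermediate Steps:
U(Y) = 8 + 2*Y² (U(Y) = (Y² + Y²) + 8 = 2*Y² + 8 = 8 + 2*Y²)
D = 11/5 (D = 22*(⅒) = 11/5 ≈ 2.2000)
U(5)*(D + 33) = (8 + 2*5²)*(11/5 + 33) = (8 + 2*25)*(176/5) = (8 + 50)*(176/5) = 58*(176/5) = 10208/5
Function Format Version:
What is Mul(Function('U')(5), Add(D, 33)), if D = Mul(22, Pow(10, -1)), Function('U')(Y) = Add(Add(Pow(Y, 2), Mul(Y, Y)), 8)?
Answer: Rational(10208, 5) ≈ 2041.6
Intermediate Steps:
Function('U')(Y) = Add(8, Mul(2, Pow(Y, 2))) (Function('U')(Y) = Add(Add(Pow(Y, 2), Pow(Y, 2)), 8) = Add(Mul(2, Pow(Y, 2)), 8) = Add(8, Mul(2, Pow(Y, 2))))
D = Rational(11, 5) (D = Mul(22, Rational(1, 10)) = Rational(11, 5) ≈ 2.2000)
Mul(Function('U')(5), Add(D, 33)) = Mul(Add(8, Mul(2, Pow(5, 2))), Add(Rational(11, 5), 33)) = Mul(Add(8, Mul(2, 25)), Rational(176, 5)) = Mul(Add(8, 50), Rational(176, 5)) = Mul(58, Rational(176, 5)) = Rational(10208, 5)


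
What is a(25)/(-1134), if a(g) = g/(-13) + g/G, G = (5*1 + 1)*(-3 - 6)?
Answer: 1675/796068 ≈ 0.0021041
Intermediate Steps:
G = -54 (G = (5 + 1)*(-9) = 6*(-9) = -54)
a(g) = -67*g/702 (a(g) = g/(-13) + g/(-54) = g*(-1/13) + g*(-1/54) = -g/13 - g/54 = -67*g/702)
a(25)/(-1134) = -67/702*25/(-1134) = -1675/702*(-1/1134) = 1675/796068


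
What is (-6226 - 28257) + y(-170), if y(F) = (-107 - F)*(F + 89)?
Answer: -39586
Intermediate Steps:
y(F) = (-107 - F)*(89 + F)
(-6226 - 28257) + y(-170) = (-6226 - 28257) + (-9523 - 1*(-170)**2 - 196*(-170)) = -34483 + (-9523 - 1*28900 + 33320) = -34483 + (-9523 - 28900 + 33320) = -34483 - 5103 = -39586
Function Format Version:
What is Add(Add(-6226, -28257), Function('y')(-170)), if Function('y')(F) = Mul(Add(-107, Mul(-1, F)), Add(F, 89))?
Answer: -39586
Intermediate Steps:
Function('y')(F) = Mul(Add(-107, Mul(-1, F)), Add(89, F))
Add(Add(-6226, -28257), Function('y')(-170)) = Add(Add(-6226, -28257), Add(-9523, Mul(-1, Pow(-170, 2)), Mul(-196, -170))) = Add(-34483, Add(-9523, Mul(-1, 28900), 33320)) = Add(-34483, Add(-9523, -28900, 33320)) = Add(-34483, -5103) = -39586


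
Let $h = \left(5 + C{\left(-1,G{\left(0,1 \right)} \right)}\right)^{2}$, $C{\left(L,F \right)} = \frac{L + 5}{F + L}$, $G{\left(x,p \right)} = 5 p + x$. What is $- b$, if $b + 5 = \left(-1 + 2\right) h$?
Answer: $-31$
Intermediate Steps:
$G{\left(x,p \right)} = x + 5 p$
$C{\left(L,F \right)} = \frac{5 + L}{F + L}$
$h = 36$ ($h = \left(5 + \frac{5 - 1}{\left(0 + 5 \cdot 1\right) - 1}\right)^{2} = \left(5 + \frac{1}{\left(0 + 5\right) - 1} \cdot 4\right)^{2} = \left(5 + \frac{1}{5 - 1} \cdot 4\right)^{2} = \left(5 + \frac{1}{4} \cdot 4\right)^{2} = \left(5 + 1\right)^{2} = 6^{2} = 36$)
$b = 31$ ($b = -5 + \left(-1 + 2\right) 36 = -5 + 1 \cdot 36 = -5 + 36 = 31$)
$- b = \left(-1\right) 31 = -31$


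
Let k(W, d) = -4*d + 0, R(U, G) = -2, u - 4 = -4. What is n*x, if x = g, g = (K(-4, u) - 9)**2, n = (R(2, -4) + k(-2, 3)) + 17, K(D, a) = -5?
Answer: 588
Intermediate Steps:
u = 0 (u = 4 - 4 = 0)
k(W, d) = -4*d
n = 3 (n = (-2 - 4*3) + 17 = (-2 - 12) + 17 = -14 + 17 = 3)
g = 196 (g = (-5 - 9)**2 = (-14)**2 = 196)
x = 196
n*x = 3*196 = 588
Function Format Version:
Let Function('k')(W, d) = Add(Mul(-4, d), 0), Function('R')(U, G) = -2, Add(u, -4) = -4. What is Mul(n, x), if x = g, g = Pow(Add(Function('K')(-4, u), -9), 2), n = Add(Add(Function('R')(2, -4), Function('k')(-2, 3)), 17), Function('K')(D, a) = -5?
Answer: 588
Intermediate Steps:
u = 0 (u = Add(4, -4) = 0)
Function('k')(W, d) = Mul(-4, d)
n = 3 (n = Add(Add(-2, Mul(-4, 3)), 17) = Add(Add(-2, -12), 17) = Add(-14, 17) = 3)
g = 196 (g = Pow(Add(-5, -9), 2) = Pow(-14, 2) = 196)
x = 196
Mul(n, x) = Mul(3, 196) = 588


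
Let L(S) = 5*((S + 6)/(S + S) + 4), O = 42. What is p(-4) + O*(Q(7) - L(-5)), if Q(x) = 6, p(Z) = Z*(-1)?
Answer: -563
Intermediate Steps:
p(Z) = -Z
L(S) = 20 + 5*(6 + S)/(2*S) (L(S) = 5*((6 + S)/((2*S)) + 4) = 5*((6 + S)*(1/(2*S)) + 4) = 5*((6 + S)/(2*S) + 4) = 5*(4 + (6 + S)/(2*S)) = 20 + 5*(6 + S)/(2*S))
p(-4) + O*(Q(7) - L(-5)) = -1*(-4) + 42*(6 - (45/2 + 15/(-5))) = 4 + 42*(6 - (45/2 + 15*(-⅕))) = 4 + 42*(6 - (45/2 - 3)) = 4 + 42*(6 - 1*39/2) = 4 + 42*(6 - 39/2) = 4 + 42*(-27/2) = 4 - 567 = -563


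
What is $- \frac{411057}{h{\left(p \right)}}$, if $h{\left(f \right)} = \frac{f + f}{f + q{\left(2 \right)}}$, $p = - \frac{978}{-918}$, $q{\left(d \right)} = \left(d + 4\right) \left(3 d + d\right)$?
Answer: $- \frac{3085804899}{326} \approx -9.4657 \cdot 10^{6}$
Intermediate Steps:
$q{\left(d \right)} = 4 d \left(4 + d\right)$ ($q{\left(d \right)} = \left(4 + d\right) 4 d = 4 d \left(4 + d\right)$)
$p = \frac{163}{153}$ ($p = \left(-978\right) \left(- \frac{1}{918}\right) = \frac{163}{153} \approx 1.0654$)
$h{\left(f \right)} = \frac{2 f}{48 + f}$ ($h{\left(f \right)} = \frac{f + f}{f + 4 \cdot 2 \left(4 + 2\right)} = \frac{2 f}{f + 4 \cdot 2 \cdot 6} = \frac{2 f}{f + 48} = \frac{2 f}{48 + f}$)
$- \frac{411057}{h{\left(p \right)}} = - \frac{411057}{2 \cdot \frac{163}{153} \frac{1}{48 + \frac{163}{153}}} = - \frac{411057}{2 \cdot \frac{163}{153} \frac{1}{\frac{7507}{153}}} = - \frac{411057}{2 \cdot \frac{163}{153} \cdot \frac{153}{7507}} = - \frac{411057}{\frac{326}{7507}} = \left(-411057\right) \frac{7507}{326} = - \frac{3085804899}{326}$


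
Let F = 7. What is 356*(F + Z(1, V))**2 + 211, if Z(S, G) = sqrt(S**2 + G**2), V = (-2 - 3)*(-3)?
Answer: 98111 + 4984*sqrt(226) ≈ 1.7304e+5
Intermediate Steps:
V = 15 (V = -5*(-3) = 15)
Z(S, G) = sqrt(G**2 + S**2)
356*(F + Z(1, V))**2 + 211 = 356*(7 + sqrt(15**2 + 1**2))**2 + 211 = 356*(7 + sqrt(225 + 1))**2 + 211 = 356*(7 + sqrt(226))**2 + 211 = 211 + 356*(7 + sqrt(226))**2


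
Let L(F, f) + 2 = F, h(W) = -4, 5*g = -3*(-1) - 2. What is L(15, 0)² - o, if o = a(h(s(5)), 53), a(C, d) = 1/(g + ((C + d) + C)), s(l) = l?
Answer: 38189/226 ≈ 168.98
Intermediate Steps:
g = ⅕ (g = (-3*(-1) - 2)/5 = (3 - 2)/5 = (⅕)*1 = ⅕ ≈ 0.20000)
L(F, f) = -2 + F
a(C, d) = 1/(⅕ + d + 2*C) (a(C, d) = 1/(⅕ + ((C + d) + C)) = 1/(⅕ + (d + 2*C)) = 1/(⅕ + d + 2*C))
o = 5/226 (o = 5/(1 + 5*53 + 10*(-4)) = 5/(1 + 265 - 40) = 5/226 ≈ 0.022124)
L(15, 0)² - o = (-2 + 15)² - 1*5/226 = 13² - 5/226 = 169 - 5/226 = 38189/226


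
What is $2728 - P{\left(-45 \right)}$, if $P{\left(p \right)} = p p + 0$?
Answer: $703$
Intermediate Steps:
$P{\left(p \right)} = p^{2}$ ($P{\left(p \right)} = p^{2} + 0 = p^{2}$)
$2728 - P{\left(-45 \right)} = 2728 - \left(-45\right)^{2} = 2728 - 2025 = 703$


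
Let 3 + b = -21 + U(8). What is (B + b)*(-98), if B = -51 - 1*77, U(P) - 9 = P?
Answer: 13230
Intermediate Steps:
U(P) = 9 + P
B = -128 (B = -51 - 77 = -128)
b = -7 (b = -3 + (-21 + (9 + 8)) = -3 + (-21 + 17) = -3 - 4 = -7)
(B + b)*(-98) = (-128 - 7)*(-98) = -135*(-98) = 13230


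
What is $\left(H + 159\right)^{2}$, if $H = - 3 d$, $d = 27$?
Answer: $6084$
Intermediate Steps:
$H = -81$ ($H = \left(-3\right) 27 = -81$)
$\left(H + 159\right)^{2} = \left(-81 + 159\right)^{2} = 78^{2} = 6084$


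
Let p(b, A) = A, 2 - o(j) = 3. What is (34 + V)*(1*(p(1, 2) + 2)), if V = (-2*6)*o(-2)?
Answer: 184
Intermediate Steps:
o(j) = -1 (o(j) = 2 - 1*3 = 2 - 3 = -1)
V = 12 (V = -2*6*(-1) = -12*(-1) = 12)
(34 + V)*(1*(p(1, 2) + 2)) = (34 + 12)*(1*(2 + 2)) = 46*(1*4) = 46*4 = 184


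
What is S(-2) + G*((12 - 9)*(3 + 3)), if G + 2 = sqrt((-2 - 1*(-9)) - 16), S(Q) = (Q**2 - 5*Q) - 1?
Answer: -23 + 54*I ≈ -23.0 + 54.0*I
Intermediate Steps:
S(Q) = -1 + Q**2 - 5*Q
G = -2 + 3*I (G = -2 + sqrt((-2 - 1*(-9)) - 16) = -2 + sqrt((-2 + 9) - 16) = -2 + sqrt(7 - 16) = -2 + sqrt(-9) = -2 + 3*I ≈ -2.0 + 3.0*I)
S(-2) + G*((12 - 9)*(3 + 3)) = (-1 + (-2)**2 - 5*(-2)) + (-2 + 3*I)*((12 - 9)*(3 + 3)) = (-1 + 4 + 10) + (-2 + 3*I)*(3*6) = 13 + (-2 + 3*I)*18 = 13 + (-36 + 54*I) = -23 + 54*I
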